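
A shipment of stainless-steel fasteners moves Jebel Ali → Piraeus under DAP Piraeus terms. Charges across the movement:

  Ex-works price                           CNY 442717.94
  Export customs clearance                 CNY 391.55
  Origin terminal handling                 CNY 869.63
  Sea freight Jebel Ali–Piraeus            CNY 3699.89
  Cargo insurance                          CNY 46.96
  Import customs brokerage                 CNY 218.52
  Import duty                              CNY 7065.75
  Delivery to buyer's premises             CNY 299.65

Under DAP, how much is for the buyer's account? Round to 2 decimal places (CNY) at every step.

Buyer's account: CNY 7284.27

DAP: the seller bears all costs to the named destination except import duty and clearance.
Seller's account: goods 442717.94 + export clearance 391.55 + origin terminal 869.63 + freight 3699.89 + insurance 46.96 + delivery 299.65 = 448025.62
Buyer's account: brokerage 218.52 + duty 7065.75 = 7284.27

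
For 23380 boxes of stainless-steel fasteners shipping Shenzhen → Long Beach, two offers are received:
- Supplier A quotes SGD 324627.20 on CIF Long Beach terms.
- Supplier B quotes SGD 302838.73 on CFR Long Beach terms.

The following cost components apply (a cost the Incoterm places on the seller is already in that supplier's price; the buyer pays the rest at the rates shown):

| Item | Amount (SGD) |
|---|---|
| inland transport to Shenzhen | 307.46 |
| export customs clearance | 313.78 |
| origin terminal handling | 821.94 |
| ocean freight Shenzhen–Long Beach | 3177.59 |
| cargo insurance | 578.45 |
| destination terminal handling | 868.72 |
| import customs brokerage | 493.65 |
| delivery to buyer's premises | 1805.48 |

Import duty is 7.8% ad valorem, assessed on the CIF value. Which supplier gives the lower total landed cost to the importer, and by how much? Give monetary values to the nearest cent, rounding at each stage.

Supplier B is cheaper by SGD 22864.40

Supplier A (CIF):
The CIF price already equals the CIF value: 324627.20
Import duty = 324627.20 × 7.8% = 25320.92
Buyer bears (A): 868.72 + 493.65 + 1805.48 = 3167.85
Landed cost (A) = invoice 324627.20 + 3167.85 + duty 25320.92 = 353115.97
Supplier B (CFR):
CIF value = CFR price + insurance = 302838.73 + 578.45 = 303417.18
Import duty = 303417.18 × 7.8% = 23666.54
Buyer bears (B): 578.45 + 868.72 + 493.65 + 1805.48 = 3746.30
Landed cost (B) = invoice 302838.73 + 3746.30 + duty 23666.54 = 330251.57
Difference = |353115.97 − 330251.57| = 22864.40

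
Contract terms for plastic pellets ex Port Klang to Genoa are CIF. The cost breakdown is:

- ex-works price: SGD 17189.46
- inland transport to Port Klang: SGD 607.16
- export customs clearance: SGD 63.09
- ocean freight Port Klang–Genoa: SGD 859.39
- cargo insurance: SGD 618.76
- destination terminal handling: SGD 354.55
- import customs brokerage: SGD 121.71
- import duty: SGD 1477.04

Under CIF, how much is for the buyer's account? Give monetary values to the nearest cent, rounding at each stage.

Buyer's account: SGD 1953.30

CIF: the seller pays costs through ocean freight and marine insurance to the destination port.
Seller's account: goods 17189.46 + inland to port 607.16 + export clearance 63.09 + freight 859.39 + insurance 618.76 = 19337.86
Buyer's account: destination terminal 354.55 + brokerage 121.71 + duty 1477.04 = 1953.30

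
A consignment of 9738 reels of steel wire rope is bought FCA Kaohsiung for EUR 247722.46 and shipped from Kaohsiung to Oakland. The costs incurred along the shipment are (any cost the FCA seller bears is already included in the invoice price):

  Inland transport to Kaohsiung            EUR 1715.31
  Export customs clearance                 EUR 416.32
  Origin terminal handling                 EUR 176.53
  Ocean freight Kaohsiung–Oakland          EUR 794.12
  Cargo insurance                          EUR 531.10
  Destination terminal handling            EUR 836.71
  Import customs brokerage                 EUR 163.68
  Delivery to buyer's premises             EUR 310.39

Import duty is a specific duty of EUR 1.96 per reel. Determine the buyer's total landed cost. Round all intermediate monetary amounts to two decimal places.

FCA: the seller delivers export-cleared goods to the carrier; the buyer bears costs from that point.
Already in the invoice (seller's account under FCA): inland to port, export clearance — exclude.
CIF value = FCA price + origin terminal + freight + insurance = 247722.46 + 176.53 + 794.12 + 531.10 = 249224.21
Import duty = 9738 × 1.96 = 19086.48
Buyer bears: origin terminal 176.53 + freight 794.12 + insurance 531.10 + destination terminal 836.71 + brokerage 163.68 + delivery 310.39 + duty 19086.48 = 21899.01
Landed cost = invoice 247722.46 + 21899.01 = 269621.47

Total landed cost: EUR 269621.47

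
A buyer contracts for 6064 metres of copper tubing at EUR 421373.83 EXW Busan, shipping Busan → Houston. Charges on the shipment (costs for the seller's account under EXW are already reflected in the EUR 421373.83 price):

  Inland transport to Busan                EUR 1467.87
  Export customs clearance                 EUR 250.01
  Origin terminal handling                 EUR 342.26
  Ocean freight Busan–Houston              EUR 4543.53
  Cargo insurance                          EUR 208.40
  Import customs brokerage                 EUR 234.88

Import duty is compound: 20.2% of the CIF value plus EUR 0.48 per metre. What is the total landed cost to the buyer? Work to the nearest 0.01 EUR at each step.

EXW: the seller makes goods available at their premises; the buyer bears all onward costs.
CIF value = EXW price + inland to port + export clearance + origin terminal + freight + insurance = 421373.83 + 1467.87 + 250.01 + 342.26 + 4543.53 + 208.40 = 428185.90
Ad valorem component: 428185.90 × 20.2% = 86493.55
Specific component: 6064 × 0.48 = 2910.72
Import duty = 86493.55 + 2910.72 = 89404.27
Buyer bears: inland to port 1467.87 + export clearance 250.01 + origin terminal 342.26 + freight 4543.53 + insurance 208.40 + brokerage 234.88 + duty 89404.27 = 96451.22
Landed cost = invoice 421373.83 + 96451.22 = 517825.05

Total landed cost: EUR 517825.05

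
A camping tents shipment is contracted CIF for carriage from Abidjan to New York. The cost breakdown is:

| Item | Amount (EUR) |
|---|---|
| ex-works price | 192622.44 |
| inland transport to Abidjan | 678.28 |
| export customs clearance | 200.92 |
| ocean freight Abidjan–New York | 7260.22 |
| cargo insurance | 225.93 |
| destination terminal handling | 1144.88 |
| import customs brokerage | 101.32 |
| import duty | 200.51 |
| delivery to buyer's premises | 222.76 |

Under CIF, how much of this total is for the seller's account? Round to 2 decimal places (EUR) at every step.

Seller's account: EUR 200987.79

CIF: the seller pays costs through ocean freight and marine insurance to the destination port.
Seller's account: goods 192622.44 + inland to port 678.28 + export clearance 200.92 + freight 7260.22 + insurance 225.93 = 200987.79
Buyer's account: destination terminal 1144.88 + brokerage 101.32 + duty 200.51 + delivery 222.76 = 1669.47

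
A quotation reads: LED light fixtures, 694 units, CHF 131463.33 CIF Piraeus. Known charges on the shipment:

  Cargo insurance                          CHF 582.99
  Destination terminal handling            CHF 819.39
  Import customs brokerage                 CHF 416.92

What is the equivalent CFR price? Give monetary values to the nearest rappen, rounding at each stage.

CFR price: CHF 130880.34

Not relevant to the conversion: brokerage, destination terminal — on the buyer under both terms; not part of either seller's price.
From CIF to CFR, the seller no longer bears: insurance.
CFR price = 131463.33 − 582.99 = 130880.34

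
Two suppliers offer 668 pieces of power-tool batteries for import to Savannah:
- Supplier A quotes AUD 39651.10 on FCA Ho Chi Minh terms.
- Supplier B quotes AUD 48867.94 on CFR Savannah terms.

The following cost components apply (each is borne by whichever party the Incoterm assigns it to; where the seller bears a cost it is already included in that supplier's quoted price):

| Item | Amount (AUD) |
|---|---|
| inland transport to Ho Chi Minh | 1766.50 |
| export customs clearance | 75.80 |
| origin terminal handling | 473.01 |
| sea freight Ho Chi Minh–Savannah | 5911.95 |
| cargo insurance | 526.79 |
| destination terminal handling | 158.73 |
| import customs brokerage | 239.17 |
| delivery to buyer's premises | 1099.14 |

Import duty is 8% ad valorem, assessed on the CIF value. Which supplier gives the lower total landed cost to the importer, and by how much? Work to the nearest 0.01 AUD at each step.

Supplier A (FCA):
CIF value = FCA price + origin terminal + freight + insurance = 39651.10 + 473.01 + 5911.95 + 526.79 = 46562.85
Import duty = 46562.85 × 8% = 3725.03
Buyer bears (A): 473.01 + 5911.95 + 526.79 + 158.73 + 239.17 + 1099.14 = 8408.79
Landed cost (A) = invoice 39651.10 + 8408.79 + duty 3725.03 = 51784.92
Supplier B (CFR):
CIF value = CFR price + insurance = 48867.94 + 526.79 = 49394.73
Import duty = 49394.73 × 8% = 3951.58
Buyer bears (B): 526.79 + 158.73 + 239.17 + 1099.14 = 2023.83
Landed cost (B) = invoice 48867.94 + 2023.83 + duty 3951.58 = 54843.35
Difference = |51784.92 − 54843.35| = 3058.43

Supplier A is cheaper by AUD 3058.43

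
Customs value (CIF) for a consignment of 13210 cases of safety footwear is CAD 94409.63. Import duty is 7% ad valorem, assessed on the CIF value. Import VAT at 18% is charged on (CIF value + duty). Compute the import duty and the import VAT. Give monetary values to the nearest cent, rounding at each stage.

Import duty: CAD 6608.67; import VAT: CAD 18183.29

Import duty = 94409.63 × 7% = 6608.67
VAT base = CIF + duty = 94409.63 + 6608.67 = 101018.30
Import VAT = 101018.30 × 18% = 18183.29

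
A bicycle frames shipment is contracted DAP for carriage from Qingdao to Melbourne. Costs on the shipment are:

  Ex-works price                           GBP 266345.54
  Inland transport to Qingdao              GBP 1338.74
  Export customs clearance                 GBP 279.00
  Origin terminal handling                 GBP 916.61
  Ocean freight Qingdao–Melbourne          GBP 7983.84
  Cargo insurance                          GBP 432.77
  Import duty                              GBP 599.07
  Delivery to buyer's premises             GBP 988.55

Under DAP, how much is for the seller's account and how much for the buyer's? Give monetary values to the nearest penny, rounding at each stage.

DAP: the seller bears all costs to the named destination except import duty and clearance.
Seller's account: goods 266345.54 + inland to port 1338.74 + export clearance 279.00 + origin terminal 916.61 + freight 7983.84 + insurance 432.77 + delivery 988.55 = 278285.05
Buyer's account: duty 599.07 = 599.07

Seller: GBP 278285.05; buyer: GBP 599.07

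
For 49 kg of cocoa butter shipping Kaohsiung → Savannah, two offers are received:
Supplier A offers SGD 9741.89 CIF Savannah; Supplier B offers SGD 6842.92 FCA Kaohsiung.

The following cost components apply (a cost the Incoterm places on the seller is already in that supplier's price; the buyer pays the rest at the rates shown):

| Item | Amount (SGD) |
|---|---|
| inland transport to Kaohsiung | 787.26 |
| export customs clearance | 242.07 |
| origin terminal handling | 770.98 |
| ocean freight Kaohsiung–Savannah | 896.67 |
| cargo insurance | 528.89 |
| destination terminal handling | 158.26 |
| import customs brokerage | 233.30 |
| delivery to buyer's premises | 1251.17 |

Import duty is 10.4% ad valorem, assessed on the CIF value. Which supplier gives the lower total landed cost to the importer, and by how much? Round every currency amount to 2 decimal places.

Supplier B is cheaper by SGD 775.49

Supplier A (CIF):
The CIF price already equals the CIF value: 9741.89
Import duty = 9741.89 × 10.4% = 1013.16
Buyer bears (A): 158.26 + 233.30 + 1251.17 = 1642.73
Landed cost (A) = invoice 9741.89 + 1642.73 + duty 1013.16 = 12397.78
Supplier B (FCA):
CIF value = FCA price + origin terminal + freight + insurance = 6842.92 + 770.98 + 896.67 + 528.89 = 9039.46
Import duty = 9039.46 × 10.4% = 940.10
Buyer bears (B): 770.98 + 896.67 + 528.89 + 158.26 + 233.30 + 1251.17 = 3839.27
Landed cost (B) = invoice 6842.92 + 3839.27 + duty 940.10 = 11622.29
Difference = |12397.78 − 11622.29| = 775.49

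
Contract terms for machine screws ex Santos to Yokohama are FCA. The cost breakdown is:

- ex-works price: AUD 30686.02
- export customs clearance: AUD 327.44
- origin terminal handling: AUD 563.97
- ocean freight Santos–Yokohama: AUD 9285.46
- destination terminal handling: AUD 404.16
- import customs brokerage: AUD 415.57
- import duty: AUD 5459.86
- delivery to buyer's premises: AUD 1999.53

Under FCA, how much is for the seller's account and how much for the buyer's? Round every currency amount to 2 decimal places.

Seller: AUD 31013.46; buyer: AUD 18128.55

FCA: the seller delivers export-cleared goods to the carrier; the buyer bears costs from that point.
Seller's account: goods 30686.02 + export clearance 327.44 = 31013.46
Buyer's account: origin terminal 563.97 + freight 9285.46 + destination terminal 404.16 + brokerage 415.57 + duty 5459.86 + delivery 1999.53 = 18128.55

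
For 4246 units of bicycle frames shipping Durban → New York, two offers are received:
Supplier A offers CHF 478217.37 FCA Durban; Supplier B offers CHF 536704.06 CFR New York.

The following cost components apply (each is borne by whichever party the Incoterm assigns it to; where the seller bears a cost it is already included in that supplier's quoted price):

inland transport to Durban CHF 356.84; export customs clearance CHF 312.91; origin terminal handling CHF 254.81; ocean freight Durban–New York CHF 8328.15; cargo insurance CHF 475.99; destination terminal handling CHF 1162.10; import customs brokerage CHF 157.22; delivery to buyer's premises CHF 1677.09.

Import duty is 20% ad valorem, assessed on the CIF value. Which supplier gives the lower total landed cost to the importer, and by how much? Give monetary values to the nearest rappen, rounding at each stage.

Supplier A is cheaper by CHF 59884.48

Supplier A (FCA):
CIF value = FCA price + origin terminal + freight + insurance = 478217.37 + 254.81 + 8328.15 + 475.99 = 487276.32
Import duty = 487276.32 × 20% = 97455.26
Buyer bears (A): 254.81 + 8328.15 + 475.99 + 1162.10 + 157.22 + 1677.09 = 12055.36
Landed cost (A) = invoice 478217.37 + 12055.36 + duty 97455.26 = 587727.99
Supplier B (CFR):
CIF value = CFR price + insurance = 536704.06 + 475.99 = 537180.05
Import duty = 537180.05 × 20% = 107436.01
Buyer bears (B): 475.99 + 1162.10 + 157.22 + 1677.09 = 3472.40
Landed cost (B) = invoice 536704.06 + 3472.40 + duty 107436.01 = 647612.47
Difference = |587727.99 − 647612.47| = 59884.48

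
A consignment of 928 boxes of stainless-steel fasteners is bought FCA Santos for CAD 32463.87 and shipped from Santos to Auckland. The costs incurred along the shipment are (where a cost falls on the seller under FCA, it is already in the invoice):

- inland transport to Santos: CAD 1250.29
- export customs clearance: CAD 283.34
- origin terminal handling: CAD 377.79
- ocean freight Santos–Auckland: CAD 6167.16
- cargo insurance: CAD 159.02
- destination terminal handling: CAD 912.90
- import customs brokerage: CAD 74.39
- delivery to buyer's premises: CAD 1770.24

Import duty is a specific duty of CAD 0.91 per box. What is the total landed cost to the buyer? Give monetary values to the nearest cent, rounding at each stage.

FCA: the seller delivers export-cleared goods to the carrier; the buyer bears costs from that point.
Already in the invoice (seller's account under FCA): inland to port, export clearance — exclude.
CIF value = FCA price + origin terminal + freight + insurance = 32463.87 + 377.79 + 6167.16 + 159.02 = 39167.84
Import duty = 928 × 0.91 = 844.48
Buyer bears: origin terminal 377.79 + freight 6167.16 + insurance 159.02 + destination terminal 912.90 + brokerage 74.39 + delivery 1770.24 + duty 844.48 = 10305.98
Landed cost = invoice 32463.87 + 10305.98 = 42769.85

Total landed cost: CAD 42769.85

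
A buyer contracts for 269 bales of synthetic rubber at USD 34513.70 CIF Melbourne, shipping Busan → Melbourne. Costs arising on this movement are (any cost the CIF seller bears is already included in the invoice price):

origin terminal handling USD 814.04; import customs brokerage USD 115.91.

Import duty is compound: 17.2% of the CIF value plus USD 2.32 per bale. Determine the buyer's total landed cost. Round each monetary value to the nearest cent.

CIF: the seller pays costs through ocean freight and marine insurance to the destination port.
Already in the invoice (seller's account under CIF): origin terminal — exclude.
The CIF price already equals the CIF value: 34513.70
Ad valorem component: 34513.70 × 17.2% = 5936.36
Specific component: 269 × 2.32 = 624.08
Import duty = 5936.36 + 624.08 = 6560.44
Buyer bears: brokerage 115.91 + duty 6560.44 = 6676.35
Landed cost = invoice 34513.70 + 6676.35 = 41190.05

Total landed cost: USD 41190.05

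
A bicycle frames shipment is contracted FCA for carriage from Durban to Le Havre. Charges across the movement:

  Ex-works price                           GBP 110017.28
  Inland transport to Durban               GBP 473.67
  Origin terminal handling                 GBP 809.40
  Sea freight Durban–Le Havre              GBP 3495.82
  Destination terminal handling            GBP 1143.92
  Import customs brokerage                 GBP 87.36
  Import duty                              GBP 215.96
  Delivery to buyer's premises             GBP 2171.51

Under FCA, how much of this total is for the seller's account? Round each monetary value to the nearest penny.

FCA: the seller delivers export-cleared goods to the carrier; the buyer bears costs from that point.
Seller's account: goods 110017.28 + inland to port 473.67 = 110490.95
Buyer's account: origin terminal 809.40 + freight 3495.82 + destination terminal 1143.92 + brokerage 87.36 + duty 215.96 + delivery 2171.51 = 7923.97

Seller's account: GBP 110490.95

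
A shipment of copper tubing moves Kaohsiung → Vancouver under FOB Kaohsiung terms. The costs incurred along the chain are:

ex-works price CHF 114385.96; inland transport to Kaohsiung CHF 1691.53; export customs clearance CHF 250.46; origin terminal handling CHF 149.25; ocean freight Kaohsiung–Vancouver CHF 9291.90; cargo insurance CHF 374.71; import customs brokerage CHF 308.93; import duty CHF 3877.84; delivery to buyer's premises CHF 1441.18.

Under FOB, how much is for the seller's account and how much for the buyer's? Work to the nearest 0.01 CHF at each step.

FOB: the seller bears costs until goods are on board at the origin port; the buyer bears freight, insurance and all costs thereafter.
Seller's account: goods 114385.96 + inland to port 1691.53 + export clearance 250.46 + origin terminal 149.25 = 116477.20
Buyer's account: freight 9291.90 + insurance 374.71 + brokerage 308.93 + duty 3877.84 + delivery 1441.18 = 15294.56

Seller: CHF 116477.20; buyer: CHF 15294.56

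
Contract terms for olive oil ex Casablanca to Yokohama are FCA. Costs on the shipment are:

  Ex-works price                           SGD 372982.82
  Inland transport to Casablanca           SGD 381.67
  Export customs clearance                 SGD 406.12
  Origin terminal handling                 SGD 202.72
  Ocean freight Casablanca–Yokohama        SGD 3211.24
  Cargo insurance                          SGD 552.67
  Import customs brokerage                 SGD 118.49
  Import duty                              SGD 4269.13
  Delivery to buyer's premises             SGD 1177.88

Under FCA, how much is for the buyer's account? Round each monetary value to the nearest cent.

Buyer's account: SGD 9532.13

FCA: the seller delivers export-cleared goods to the carrier; the buyer bears costs from that point.
Seller's account: goods 372982.82 + inland to port 381.67 + export clearance 406.12 = 373770.61
Buyer's account: origin terminal 202.72 + freight 3211.24 + insurance 552.67 + brokerage 118.49 + duty 4269.13 + delivery 1177.88 = 9532.13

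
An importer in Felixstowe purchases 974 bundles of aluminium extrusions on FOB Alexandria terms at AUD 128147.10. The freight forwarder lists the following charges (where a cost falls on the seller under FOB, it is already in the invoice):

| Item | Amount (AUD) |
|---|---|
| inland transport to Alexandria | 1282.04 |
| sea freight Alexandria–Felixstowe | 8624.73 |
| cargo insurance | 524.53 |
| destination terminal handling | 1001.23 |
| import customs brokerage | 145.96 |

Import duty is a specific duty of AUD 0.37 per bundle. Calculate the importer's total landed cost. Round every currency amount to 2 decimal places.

FOB: the seller bears costs until goods are on board at the origin port; the buyer bears freight, insurance and all costs thereafter.
Already in the invoice (seller's account under FOB): inland to port — exclude.
CIF value = FOB price + freight + insurance = 128147.10 + 8624.73 + 524.53 = 137296.36
Import duty = 974 × 0.37 = 360.38
Buyer bears: freight 8624.73 + insurance 524.53 + destination terminal 1001.23 + brokerage 145.96 + duty 360.38 = 10656.83
Landed cost = invoice 128147.10 + 10656.83 = 138803.93

Total landed cost: AUD 138803.93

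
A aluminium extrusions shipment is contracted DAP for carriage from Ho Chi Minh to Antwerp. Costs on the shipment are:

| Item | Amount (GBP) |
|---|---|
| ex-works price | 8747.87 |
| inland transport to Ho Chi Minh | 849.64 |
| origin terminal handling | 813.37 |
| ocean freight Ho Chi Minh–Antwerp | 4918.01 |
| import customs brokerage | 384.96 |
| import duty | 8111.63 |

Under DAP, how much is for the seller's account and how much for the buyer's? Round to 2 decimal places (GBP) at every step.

Seller: GBP 15328.89; buyer: GBP 8496.59

DAP: the seller bears all costs to the named destination except import duty and clearance.
Seller's account: goods 8747.87 + inland to port 849.64 + origin terminal 813.37 + freight 4918.01 = 15328.89
Buyer's account: brokerage 384.96 + duty 8111.63 = 8496.59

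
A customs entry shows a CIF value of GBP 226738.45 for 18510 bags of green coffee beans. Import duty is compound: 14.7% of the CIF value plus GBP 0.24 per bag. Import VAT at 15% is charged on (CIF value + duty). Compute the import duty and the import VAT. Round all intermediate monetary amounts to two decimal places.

Ad valorem component: 226738.45 × 14.7% = 33330.55
Specific component: 18510 × 0.24 = 4442.40
Import duty = 33330.55 + 4442.40 = 37772.95
VAT base = CIF + duty = 226738.45 + 37772.95 = 264511.40
Import VAT = 264511.40 × 15% = 39676.71

Import duty: GBP 37772.95; import VAT: GBP 39676.71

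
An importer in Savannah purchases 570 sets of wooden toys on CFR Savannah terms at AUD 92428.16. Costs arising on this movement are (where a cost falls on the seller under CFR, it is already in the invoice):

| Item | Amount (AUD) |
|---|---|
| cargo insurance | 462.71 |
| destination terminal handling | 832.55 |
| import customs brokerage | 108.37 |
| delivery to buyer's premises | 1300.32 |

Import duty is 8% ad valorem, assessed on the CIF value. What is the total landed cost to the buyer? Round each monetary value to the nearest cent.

Total landed cost: AUD 102563.38

CFR: the seller pays costs through ocean freight to the destination port, but not insurance.
CIF value = CFR price + insurance = 92428.16 + 462.71 = 92890.87
Import duty = 92890.87 × 8% = 7431.27
Buyer bears: insurance 462.71 + destination terminal 832.55 + brokerage 108.37 + delivery 1300.32 + duty 7431.27 = 10135.22
Landed cost = invoice 92428.16 + 10135.22 = 102563.38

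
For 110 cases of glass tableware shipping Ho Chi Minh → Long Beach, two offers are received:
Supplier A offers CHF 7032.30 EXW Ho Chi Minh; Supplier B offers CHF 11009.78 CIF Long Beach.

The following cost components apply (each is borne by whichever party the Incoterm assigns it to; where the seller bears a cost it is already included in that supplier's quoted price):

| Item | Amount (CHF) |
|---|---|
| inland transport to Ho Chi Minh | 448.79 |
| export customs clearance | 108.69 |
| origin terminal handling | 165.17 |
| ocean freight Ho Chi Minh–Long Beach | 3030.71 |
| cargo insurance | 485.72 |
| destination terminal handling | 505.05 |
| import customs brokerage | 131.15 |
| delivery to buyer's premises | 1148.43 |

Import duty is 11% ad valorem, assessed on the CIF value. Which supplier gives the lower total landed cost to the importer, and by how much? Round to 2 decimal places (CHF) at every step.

Supplier A (EXW):
CIF value = EXW price + inland to port + export clearance + origin terminal + freight + insurance = 7032.30 + 448.79 + 108.69 + 165.17 + 3030.71 + 485.72 = 11271.38
Import duty = 11271.38 × 11% = 1239.85
Buyer bears (A): 448.79 + 108.69 + 165.17 + 3030.71 + 485.72 + 505.05 + 131.15 + 1148.43 = 6023.71
Landed cost (A) = invoice 7032.30 + 6023.71 + duty 1239.85 = 14295.86
Supplier B (CIF):
The CIF price already equals the CIF value: 11009.78
Import duty = 11009.78 × 11% = 1211.08
Buyer bears (B): 505.05 + 131.15 + 1148.43 = 1784.63
Landed cost (B) = invoice 11009.78 + 1784.63 + duty 1211.08 = 14005.49
Difference = |14295.86 − 14005.49| = 290.37

Supplier B is cheaper by CHF 290.37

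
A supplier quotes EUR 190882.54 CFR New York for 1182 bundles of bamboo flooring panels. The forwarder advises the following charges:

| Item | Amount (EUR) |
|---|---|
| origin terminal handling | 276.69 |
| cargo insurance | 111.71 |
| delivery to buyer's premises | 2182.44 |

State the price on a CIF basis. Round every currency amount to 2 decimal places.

CIF price: EUR 190994.25

Not relevant to the conversion: origin terminal — on the seller under both CFR and CIF; already in the CFR price and stays in the CIF price. delivery — on the buyer under both terms; not part of either seller's price.
From CFR to CIF, the seller additionally bears: insurance.
CIF price = 190882.54 + 111.71 = 190994.25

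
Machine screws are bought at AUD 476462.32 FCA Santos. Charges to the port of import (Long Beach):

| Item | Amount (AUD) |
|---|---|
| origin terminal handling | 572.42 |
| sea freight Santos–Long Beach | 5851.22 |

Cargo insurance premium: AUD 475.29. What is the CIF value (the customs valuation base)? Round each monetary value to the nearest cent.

CIF = FCA price + pre-shipment costs + freight + insurance
CIF = 476462.32 + 572.42 + 5851.22 + 475.29 = 483361.25

CIF value: AUD 483361.25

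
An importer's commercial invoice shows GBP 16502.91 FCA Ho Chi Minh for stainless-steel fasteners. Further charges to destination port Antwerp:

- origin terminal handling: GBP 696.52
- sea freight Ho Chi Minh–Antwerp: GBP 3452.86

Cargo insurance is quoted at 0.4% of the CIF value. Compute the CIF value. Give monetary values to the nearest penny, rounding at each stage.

Let C be the CIF value. C = FCA price + pre-shipment costs + freight + 0.4% × C
C − 0.4% × C = 16502.91 + 696.52 + 3452.86
0.996 × C = 20652.29
C = 20652.29 / 0.996 = 20735.23
Insurance premium = 0.4% × 20735.23 = 82.94

CIF value: GBP 20735.23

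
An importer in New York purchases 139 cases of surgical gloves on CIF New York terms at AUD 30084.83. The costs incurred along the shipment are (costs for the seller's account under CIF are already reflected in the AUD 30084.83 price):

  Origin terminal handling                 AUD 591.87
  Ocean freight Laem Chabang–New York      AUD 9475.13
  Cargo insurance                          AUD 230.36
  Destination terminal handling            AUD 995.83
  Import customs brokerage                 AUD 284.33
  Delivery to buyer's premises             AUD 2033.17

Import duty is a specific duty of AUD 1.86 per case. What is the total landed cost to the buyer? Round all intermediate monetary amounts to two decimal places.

Total landed cost: AUD 33656.70

CIF: the seller pays costs through ocean freight and marine insurance to the destination port.
Already in the invoice (seller's account under CIF): origin terminal, freight, insurance — exclude.
The CIF price already equals the CIF value: 30084.83
Import duty = 139 × 1.86 = 258.54
Buyer bears: destination terminal 995.83 + brokerage 284.33 + delivery 2033.17 + duty 258.54 = 3571.87
Landed cost = invoice 30084.83 + 3571.87 = 33656.70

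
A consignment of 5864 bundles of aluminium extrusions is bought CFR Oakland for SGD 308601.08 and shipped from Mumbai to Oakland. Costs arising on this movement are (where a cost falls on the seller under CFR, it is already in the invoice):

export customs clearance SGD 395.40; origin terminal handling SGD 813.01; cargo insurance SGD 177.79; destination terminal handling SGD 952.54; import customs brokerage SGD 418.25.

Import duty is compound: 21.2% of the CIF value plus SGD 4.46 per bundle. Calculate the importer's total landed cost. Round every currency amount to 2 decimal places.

CFR: the seller pays costs through ocean freight to the destination port, but not insurance.
Already in the invoice (seller's account under CFR): export clearance, origin terminal — exclude.
CIF value = CFR price + insurance = 308601.08 + 177.79 = 308778.87
Ad valorem component: 308778.87 × 21.2% = 65461.12
Specific component: 5864 × 4.46 = 26153.44
Import duty = 65461.12 + 26153.44 = 91614.56
Buyer bears: insurance 177.79 + destination terminal 952.54 + brokerage 418.25 + duty 91614.56 = 93163.14
Landed cost = invoice 308601.08 + 93163.14 = 401764.22

Total landed cost: SGD 401764.22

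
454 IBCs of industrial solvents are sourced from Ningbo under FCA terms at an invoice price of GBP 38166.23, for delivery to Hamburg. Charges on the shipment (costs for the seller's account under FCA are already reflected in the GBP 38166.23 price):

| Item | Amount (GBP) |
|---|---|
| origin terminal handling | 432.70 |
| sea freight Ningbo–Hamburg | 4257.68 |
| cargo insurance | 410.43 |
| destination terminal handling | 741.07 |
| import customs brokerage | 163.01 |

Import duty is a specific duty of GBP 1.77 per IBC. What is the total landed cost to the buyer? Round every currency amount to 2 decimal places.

Total landed cost: GBP 44974.70

FCA: the seller delivers export-cleared goods to the carrier; the buyer bears costs from that point.
CIF value = FCA price + origin terminal + freight + insurance = 38166.23 + 432.70 + 4257.68 + 410.43 = 43267.04
Import duty = 454 × 1.77 = 803.58
Buyer bears: origin terminal 432.70 + freight 4257.68 + insurance 410.43 + destination terminal 741.07 + brokerage 163.01 + duty 803.58 = 6808.47
Landed cost = invoice 38166.23 + 6808.47 = 44974.70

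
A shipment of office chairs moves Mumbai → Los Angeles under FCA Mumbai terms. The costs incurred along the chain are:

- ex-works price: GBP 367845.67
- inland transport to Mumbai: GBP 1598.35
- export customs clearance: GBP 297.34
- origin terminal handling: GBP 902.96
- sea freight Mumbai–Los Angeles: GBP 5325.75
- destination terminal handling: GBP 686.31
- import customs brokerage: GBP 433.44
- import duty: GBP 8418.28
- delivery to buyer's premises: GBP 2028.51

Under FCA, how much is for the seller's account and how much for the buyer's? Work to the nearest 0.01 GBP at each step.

FCA: the seller delivers export-cleared goods to the carrier; the buyer bears costs from that point.
Seller's account: goods 367845.67 + inland to port 1598.35 + export clearance 297.34 = 369741.36
Buyer's account: origin terminal 902.96 + freight 5325.75 + destination terminal 686.31 + brokerage 433.44 + duty 8418.28 + delivery 2028.51 = 17795.25

Seller: GBP 369741.36; buyer: GBP 17795.25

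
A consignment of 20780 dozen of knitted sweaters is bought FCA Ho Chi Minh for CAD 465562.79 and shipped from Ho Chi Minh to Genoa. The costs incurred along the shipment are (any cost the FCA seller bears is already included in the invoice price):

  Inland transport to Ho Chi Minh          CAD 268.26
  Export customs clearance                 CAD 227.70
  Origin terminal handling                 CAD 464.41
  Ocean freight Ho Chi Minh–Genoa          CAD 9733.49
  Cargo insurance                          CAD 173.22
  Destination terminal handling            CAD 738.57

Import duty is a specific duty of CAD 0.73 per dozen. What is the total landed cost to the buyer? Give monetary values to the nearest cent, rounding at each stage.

FCA: the seller delivers export-cleared goods to the carrier; the buyer bears costs from that point.
Already in the invoice (seller's account under FCA): inland to port, export clearance — exclude.
CIF value = FCA price + origin terminal + freight + insurance = 465562.79 + 464.41 + 9733.49 + 173.22 = 475933.91
Import duty = 20780 × 0.73 = 15169.40
Buyer bears: origin terminal 464.41 + freight 9733.49 + insurance 173.22 + destination terminal 738.57 + duty 15169.40 = 26279.09
Landed cost = invoice 465562.79 + 26279.09 = 491841.88

Total landed cost: CAD 491841.88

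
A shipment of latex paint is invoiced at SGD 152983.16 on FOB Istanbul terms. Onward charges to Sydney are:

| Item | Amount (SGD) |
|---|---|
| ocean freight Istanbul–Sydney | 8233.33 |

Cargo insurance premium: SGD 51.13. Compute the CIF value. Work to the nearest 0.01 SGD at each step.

CIF value: SGD 161267.62

CIF = FOB price + freight + insurance
CIF = 152983.16 + 8233.33 + 51.13 = 161267.62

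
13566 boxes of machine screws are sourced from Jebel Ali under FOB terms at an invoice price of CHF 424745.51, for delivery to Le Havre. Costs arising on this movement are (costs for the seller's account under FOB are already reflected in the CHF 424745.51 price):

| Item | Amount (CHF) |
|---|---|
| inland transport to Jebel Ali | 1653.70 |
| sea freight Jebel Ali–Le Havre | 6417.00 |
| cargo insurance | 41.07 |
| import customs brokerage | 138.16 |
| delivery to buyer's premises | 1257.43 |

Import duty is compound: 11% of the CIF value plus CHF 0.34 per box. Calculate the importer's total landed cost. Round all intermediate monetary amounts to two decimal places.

FOB: the seller bears costs until goods are on board at the origin port; the buyer bears freight, insurance and all costs thereafter.
Already in the invoice (seller's account under FOB): inland to port — exclude.
CIF value = FOB price + freight + insurance = 424745.51 + 6417.00 + 41.07 = 431203.58
Ad valorem component: 431203.58 × 11% = 47432.39
Specific component: 13566 × 0.34 = 4612.44
Import duty = 47432.39 + 4612.44 = 52044.83
Buyer bears: freight 6417.00 + insurance 41.07 + brokerage 138.16 + delivery 1257.43 + duty 52044.83 = 59898.49
Landed cost = invoice 424745.51 + 59898.49 = 484644.00

Total landed cost: CHF 484644.00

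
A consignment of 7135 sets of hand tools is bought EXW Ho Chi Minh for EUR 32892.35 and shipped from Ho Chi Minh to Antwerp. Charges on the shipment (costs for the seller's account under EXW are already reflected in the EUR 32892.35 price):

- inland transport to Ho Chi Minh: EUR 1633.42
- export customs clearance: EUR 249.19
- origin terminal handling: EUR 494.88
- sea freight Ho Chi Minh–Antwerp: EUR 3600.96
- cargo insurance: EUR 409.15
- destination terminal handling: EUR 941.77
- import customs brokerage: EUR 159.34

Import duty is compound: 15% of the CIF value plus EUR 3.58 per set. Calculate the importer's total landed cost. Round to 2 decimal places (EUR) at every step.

EXW: the seller makes goods available at their premises; the buyer bears all onward costs.
CIF value = EXW price + inland to port + export clearance + origin terminal + freight + insurance = 32892.35 + 1633.42 + 249.19 + 494.88 + 3600.96 + 409.15 = 39279.95
Ad valorem component: 39279.95 × 15% = 5891.99
Specific component: 7135 × 3.58 = 25543.30
Import duty = 5891.99 + 25543.30 = 31435.29
Buyer bears: inland to port 1633.42 + export clearance 249.19 + origin terminal 494.88 + freight 3600.96 + insurance 409.15 + destination terminal 941.77 + brokerage 159.34 + duty 31435.29 = 38924.00
Landed cost = invoice 32892.35 + 38924.00 = 71816.35

Total landed cost: EUR 71816.35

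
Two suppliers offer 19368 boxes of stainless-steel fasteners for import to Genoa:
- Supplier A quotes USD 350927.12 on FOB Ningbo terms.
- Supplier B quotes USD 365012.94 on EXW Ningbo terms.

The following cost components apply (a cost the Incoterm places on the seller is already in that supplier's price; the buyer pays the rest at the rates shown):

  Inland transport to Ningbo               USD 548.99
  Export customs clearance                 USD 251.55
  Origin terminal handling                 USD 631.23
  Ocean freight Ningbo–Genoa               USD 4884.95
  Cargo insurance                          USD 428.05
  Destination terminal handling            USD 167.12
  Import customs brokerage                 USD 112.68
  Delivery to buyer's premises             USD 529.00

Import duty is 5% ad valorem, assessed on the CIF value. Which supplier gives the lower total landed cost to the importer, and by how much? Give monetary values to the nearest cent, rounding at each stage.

Supplier A is cheaper by USD 16293.47

Supplier A (FOB):
CIF value = FOB price + freight + insurance = 350927.12 + 4884.95 + 428.05 = 356240.12
Import duty = 356240.12 × 5% = 17812.01
Buyer bears (A): 4884.95 + 428.05 + 167.12 + 112.68 + 529.00 = 6121.80
Landed cost (A) = invoice 350927.12 + 6121.80 + duty 17812.01 = 374860.93
Supplier B (EXW):
CIF value = EXW price + inland to port + export clearance + origin terminal + freight + insurance = 365012.94 + 548.99 + 251.55 + 631.23 + 4884.95 + 428.05 = 371757.71
Import duty = 371757.71 × 5% = 18587.89
Buyer bears (B): 548.99 + 251.55 + 631.23 + 4884.95 + 428.05 + 167.12 + 112.68 + 529.00 = 7553.57
Landed cost (B) = invoice 365012.94 + 7553.57 + duty 18587.89 = 391154.40
Difference = |374860.93 − 391154.40| = 16293.47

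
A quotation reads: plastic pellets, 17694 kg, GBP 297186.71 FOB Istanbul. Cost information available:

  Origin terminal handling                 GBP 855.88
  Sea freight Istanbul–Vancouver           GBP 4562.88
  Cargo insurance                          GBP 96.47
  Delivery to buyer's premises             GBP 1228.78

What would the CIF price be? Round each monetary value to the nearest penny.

Not relevant to the conversion: origin terminal — on the seller under both FOB and CIF; already in the FOB price and stays in the CIF price. delivery — on the buyer under both terms; not part of either seller's price.
From FOB to CIF, the seller additionally bears: freight, insurance.
CIF price = 297186.71 + 4562.88 + 96.47 = 301846.06

CIF price: GBP 301846.06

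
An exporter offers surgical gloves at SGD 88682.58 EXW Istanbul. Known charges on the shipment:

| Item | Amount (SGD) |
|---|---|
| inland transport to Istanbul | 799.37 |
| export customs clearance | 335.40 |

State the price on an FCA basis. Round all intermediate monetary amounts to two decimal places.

FCA price: SGD 89817.35

From EXW to FCA, the seller additionally bears: inland to port, export clearance.
FCA price = 88682.58 + 799.37 + 335.40 = 89817.35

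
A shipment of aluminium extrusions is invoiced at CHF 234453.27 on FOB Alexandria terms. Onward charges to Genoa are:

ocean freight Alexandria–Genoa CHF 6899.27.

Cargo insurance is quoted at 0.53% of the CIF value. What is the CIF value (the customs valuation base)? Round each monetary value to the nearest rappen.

CIF value: CHF 242638.52

Let C be the CIF value. C = FOB price + freight + 0.53% × C
C − 0.53% × C = 234453.27 + 6899.27
0.9947 × C = 241352.54
C = 241352.54 / 0.9947 = 242638.52
Insurance premium = 0.53% × 242638.52 = 1285.98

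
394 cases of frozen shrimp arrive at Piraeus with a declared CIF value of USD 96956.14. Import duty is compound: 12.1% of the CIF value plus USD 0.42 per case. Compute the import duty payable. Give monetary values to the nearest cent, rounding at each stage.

Import duty: USD 11897.17

Ad valorem component: 96956.14 × 12.1% = 11731.69
Specific component: 394 × 0.42 = 165.48
Import duty = 11731.69 + 165.48 = 11897.17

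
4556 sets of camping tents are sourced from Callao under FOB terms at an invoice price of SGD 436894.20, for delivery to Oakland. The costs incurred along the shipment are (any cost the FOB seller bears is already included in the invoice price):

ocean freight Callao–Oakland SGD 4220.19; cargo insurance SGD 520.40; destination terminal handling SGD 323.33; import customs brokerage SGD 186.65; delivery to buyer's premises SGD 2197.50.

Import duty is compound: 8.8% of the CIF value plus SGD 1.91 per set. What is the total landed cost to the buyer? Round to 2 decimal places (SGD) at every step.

Total landed cost: SGD 491908.09

FOB: the seller bears costs until goods are on board at the origin port; the buyer bears freight, insurance and all costs thereafter.
CIF value = FOB price + freight + insurance = 436894.20 + 4220.19 + 520.40 = 441634.79
Ad valorem component: 441634.79 × 8.8% = 38863.86
Specific component: 4556 × 1.91 = 8701.96
Import duty = 38863.86 + 8701.96 = 47565.82
Buyer bears: freight 4220.19 + insurance 520.40 + destination terminal 323.33 + brokerage 186.65 + delivery 2197.50 + duty 47565.82 = 55013.89
Landed cost = invoice 436894.20 + 55013.89 = 491908.09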